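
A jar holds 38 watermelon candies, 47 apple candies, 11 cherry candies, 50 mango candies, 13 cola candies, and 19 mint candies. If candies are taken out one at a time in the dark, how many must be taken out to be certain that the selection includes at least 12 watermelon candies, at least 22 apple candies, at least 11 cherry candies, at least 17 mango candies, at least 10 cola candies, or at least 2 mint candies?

The worst case stops just short of every target: 11 watermelon, 21 apple, 10 cherry, 16 mango, 9 cola, 1 mint — 11 + 21 + 10 + 16 + 9 + 1 = 68 candies.
One more candy must push some flavor to its target, so 68 + 1 = 69.

69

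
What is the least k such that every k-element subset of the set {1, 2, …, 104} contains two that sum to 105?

53

Partition {1, …, 104} into 52 pairs: {1,104}, {2,103}, …, {52,53}.
Choosing 52 integers — say the integers 1 through 52 — takes one from each pair and avoids the property.
Choosing 53 forces two into the same pair by pigeonhole, and those sum to 105. So 53.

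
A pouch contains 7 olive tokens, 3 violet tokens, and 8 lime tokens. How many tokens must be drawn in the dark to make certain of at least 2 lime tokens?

The worst case draws every non-lime token first: 7 + 3 = 10.
The next 2 draws are then forced to be lime, giving 10 + 2 = 12.

12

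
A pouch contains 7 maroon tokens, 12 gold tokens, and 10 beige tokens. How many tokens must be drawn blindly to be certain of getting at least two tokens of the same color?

4

Treat the 3 colors as pigeonholes.
The worst case takes 1 token of each color without reaching 2 of any: 3 × 1 = 3.
The next token must bring some color to 2, so 3 + 1 = 4.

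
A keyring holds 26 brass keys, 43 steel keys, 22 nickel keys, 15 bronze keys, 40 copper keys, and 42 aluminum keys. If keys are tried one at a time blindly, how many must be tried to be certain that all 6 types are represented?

The hardest type to obtain is bronze: we could draw every other key first — 188 − 15 = 173 keys — without a single bronze one.
The next draw must be bronze, so 173 + 1 = 174.

174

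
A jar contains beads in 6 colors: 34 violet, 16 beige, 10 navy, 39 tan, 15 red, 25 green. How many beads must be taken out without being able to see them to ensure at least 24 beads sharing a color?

111

Treat the 6 colors as pigeonholes.
In the worst case we take at most 23 of each color, but all 16 beige, all 10 navy, and all 15 red (fewer than 23), giving 23 + 16 + 10 + 23 + 15 + 23 = 110.
One more bead then forces some color to 24, so 110 + 1 = 111.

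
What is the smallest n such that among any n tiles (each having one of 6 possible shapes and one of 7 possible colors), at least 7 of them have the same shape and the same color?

There are 6 × 7 = 42 (shape, color) combinations acting as pigeonholes.
With 42 × 6 = 252 tiles we could place exactly 6 in each, with no (shape, color) pair reaching 7.
One more forces some (shape, color) pair to hold 7, so 252 + 1 = 253.

253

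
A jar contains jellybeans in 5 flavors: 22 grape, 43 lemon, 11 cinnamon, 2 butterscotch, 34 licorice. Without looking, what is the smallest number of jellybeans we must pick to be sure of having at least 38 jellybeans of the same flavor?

107

In the worst case we take at most 37 of each flavor, but all 22 grape, all 11 cinnamon, all 2 butterscotch, and all 34 licorice (fewer than 37), giving 22 + 37 + 11 + 2 + 34 = 106.
One more jellybean then forces some flavor to 38, so 106 + 1 = 107.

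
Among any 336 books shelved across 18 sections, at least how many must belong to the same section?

19

The 336 books fall into 18 sections.
If each of the 18 sections held at most 18, the total would be at most 18 × 18 = 324 < 336, a contradiction.
So at least one holds ⌈336/18⌉ = 19.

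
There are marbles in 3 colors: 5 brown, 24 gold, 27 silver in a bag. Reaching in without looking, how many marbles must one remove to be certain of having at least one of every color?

52

The hardest color to obtain is brown: we could draw every other marble first — 56 − 5 = 51 marbles — without a single brown one.
The next draw must be brown, so 51 + 1 = 52.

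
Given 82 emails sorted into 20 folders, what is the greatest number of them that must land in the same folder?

5

If each of the 20 folders held at most 4, the total would be at most 20 × 4 = 80 < 82, a contradiction.
So at least one holds ⌈82/20⌉ = 5.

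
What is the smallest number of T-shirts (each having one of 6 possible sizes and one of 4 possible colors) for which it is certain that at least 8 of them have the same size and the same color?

169

There are 6 × 4 = 24 (size, color) combinations acting as pigeonholes.
With 24 × 7 = 168 T-shirts we could place exactly 7 in each, with no (size, color) pair reaching 8.
One more forces some (size, color) pair to hold 8, so 168 + 1 = 169.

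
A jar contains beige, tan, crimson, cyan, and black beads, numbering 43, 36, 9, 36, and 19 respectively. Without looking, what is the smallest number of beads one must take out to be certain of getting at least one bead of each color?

135

The hardest color to obtain is crimson: we could draw every other bead first — 143 − 9 = 134 beads — without a single crimson one.
The next draw must be crimson, so 134 + 1 = 135.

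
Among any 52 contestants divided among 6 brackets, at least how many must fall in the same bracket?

9

If each of the 6 brackets held at most 8, the total would be at most 6 × 8 = 48 < 52, a contradiction.
So at least one holds ⌈52/6⌉ = 9.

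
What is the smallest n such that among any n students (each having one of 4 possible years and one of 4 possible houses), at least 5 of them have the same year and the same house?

There are 4 × 4 = 16 (year, house) combinations acting as pigeonholes.
With 16 × 4 = 64 students we could place exactly 4 in each, with no (year, house) pair reaching 5.
One more forces some (year, house) pair to hold 5, so 64 + 1 = 65.

65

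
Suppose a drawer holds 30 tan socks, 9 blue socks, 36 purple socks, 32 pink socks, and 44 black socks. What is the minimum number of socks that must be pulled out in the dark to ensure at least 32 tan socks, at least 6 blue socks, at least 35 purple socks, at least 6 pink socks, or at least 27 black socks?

101

The worst case stops just short of every target: all 30 tan, 5 blue, 34 purple, 5 pink, 26 black — 30 + 5 + 34 + 5 + 26 = 100 socks.
One more sock must push some color to its target, so 100 + 1 = 101.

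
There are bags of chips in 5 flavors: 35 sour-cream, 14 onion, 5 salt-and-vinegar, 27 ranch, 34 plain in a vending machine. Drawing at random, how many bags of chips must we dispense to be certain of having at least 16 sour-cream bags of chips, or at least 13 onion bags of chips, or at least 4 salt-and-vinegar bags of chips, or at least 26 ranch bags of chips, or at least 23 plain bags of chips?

78

Each of the 5 flavors has its own threshold; avoid all of them simultaneously.
The worst case stops just short of every target: 15 sour-cream, 12 onion, 3 salt-and-vinegar, 25 ranch, 22 plain — 15 + 12 + 3 + 25 + 22 = 77 bags of chips.
One more bag of chips must push some flavor to its target, so 77 + 1 = 78.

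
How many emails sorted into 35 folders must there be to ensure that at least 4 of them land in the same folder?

There are 35 folders acting as pigeonholes.
With 35 × 3 = 105 emails we could place exactly 3 in each, with no class reaching 4.
One more forces some class to hold 4, so 105 + 1 = 106.

106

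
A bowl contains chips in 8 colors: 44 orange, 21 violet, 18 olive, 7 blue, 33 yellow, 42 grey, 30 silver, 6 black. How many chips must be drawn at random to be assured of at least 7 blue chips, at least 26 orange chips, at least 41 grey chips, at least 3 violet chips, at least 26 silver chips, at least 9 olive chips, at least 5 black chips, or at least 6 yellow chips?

The worst case stops just short of every target: 25 orange, 2 violet, 8 olive, 6 blue, 5 yellow, 40 grey, 25 silver, 4 black — 25 + 2 + 8 + 6 + 5 + 40 + 25 + 4 = 115 chips.
One more chip must push some color to its target, so 115 + 1 = 116.

116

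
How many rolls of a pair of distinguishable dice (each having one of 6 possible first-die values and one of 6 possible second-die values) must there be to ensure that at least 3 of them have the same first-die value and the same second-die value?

There are 6 × 6 = 36 (first-die value, second-die value) combinations acting as pigeonholes.
With 36 × 2 = 72 rolls of a pair of distinguishable dice we could place exactly 2 in each, with no (first-die value, second-die value) pair reaching 3.
One more forces some (first-die value, second-die value) pair to hold 3, so 72 + 1 = 73.

73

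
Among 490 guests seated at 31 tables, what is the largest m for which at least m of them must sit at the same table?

The 490 guests fall into 31 tables.
If each of the 31 tables held at most 15, the total would be at most 31 × 15 = 465 < 490, a contradiction.
So at least one holds ⌈490/31⌉ = 16.

16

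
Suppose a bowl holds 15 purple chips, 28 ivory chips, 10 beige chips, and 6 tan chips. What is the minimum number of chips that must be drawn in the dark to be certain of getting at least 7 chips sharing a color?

Treat the 4 colors as pigeonholes.
The worst case takes 6 chips of each color without reaching 7 of any: 4 × 6 = 24.
The next chip must bring some color to 7, so 24 + 1 = 25.

25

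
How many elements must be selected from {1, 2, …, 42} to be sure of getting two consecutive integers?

Partition {1, …, 42} into 21 pairs: {1,2}, {3,4}, …, {41,42}.
Choosing 21 integers — say the 21 even numbers 2, 4, …, 42 — takes one from each pair and avoids the property.
Choosing 22 forces two into the same pair by pigeonhole, and those are consecutive. So 22.

22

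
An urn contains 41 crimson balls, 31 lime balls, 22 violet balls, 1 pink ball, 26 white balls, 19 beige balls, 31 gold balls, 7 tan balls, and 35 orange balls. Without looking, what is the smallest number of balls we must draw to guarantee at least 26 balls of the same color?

In the worst case we take at most 25 of each color, but all 22 violet, all 1 pink, all 19 beige, and all 7 tan (fewer than 25), giving 25 + 25 + 22 + 1 + 25 + 19 + 25 + 7 + 25 = 174.
One more ball then forces some color to 26, so 174 + 1 = 175.

175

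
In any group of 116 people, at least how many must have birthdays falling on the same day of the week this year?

17

The 116 people fall into 7 days of the week.
If each of the 7 days of the week held at most 16, the total would be at most 7 × 16 = 112 < 116, a contradiction.
So at least one holds ⌈116/7⌉ = 17.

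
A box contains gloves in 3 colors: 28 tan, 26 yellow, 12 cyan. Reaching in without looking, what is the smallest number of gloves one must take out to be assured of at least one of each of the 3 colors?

The hardest color to obtain is cyan: we could draw every other glove first — 66 − 12 = 54 gloves — without a single cyan one.
The next draw must be cyan, so 54 + 1 = 55.

55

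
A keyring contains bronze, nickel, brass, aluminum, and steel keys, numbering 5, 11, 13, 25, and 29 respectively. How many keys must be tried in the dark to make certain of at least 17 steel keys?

71

The worst case draws every non-steel key first: 5 + 11 + 13 + 25 = 54.
The next 17 draws are then forced to be steel, giving 54 + 17 = 71.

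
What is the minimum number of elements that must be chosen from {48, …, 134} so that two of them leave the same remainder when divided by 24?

Group the integers by remainder mod 24; there are 24 residue classes, each nonempty in this range.
Choosing one from each class (24 integers) avoids any shared remainder.
One more choice must repeat a class, so two differ by a multiple of 24. Hence 24 + 1 = 25.

25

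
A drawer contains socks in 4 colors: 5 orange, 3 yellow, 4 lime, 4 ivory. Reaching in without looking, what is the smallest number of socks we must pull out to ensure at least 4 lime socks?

The worst case draws every non-lime sock first: 5 + 3 + 4 = 12.
The next 4 draws are then forced to be lime, giving 12 + 4 = 16.

16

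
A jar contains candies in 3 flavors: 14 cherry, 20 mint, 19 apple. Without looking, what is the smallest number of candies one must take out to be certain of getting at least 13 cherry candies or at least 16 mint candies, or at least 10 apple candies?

The worst case stops just short of every target: 12 cherry, 15 mint, 9 apple — 12 + 15 + 9 = 36 candies.
One more candy must push some flavor to its target, so 36 + 1 = 37.

37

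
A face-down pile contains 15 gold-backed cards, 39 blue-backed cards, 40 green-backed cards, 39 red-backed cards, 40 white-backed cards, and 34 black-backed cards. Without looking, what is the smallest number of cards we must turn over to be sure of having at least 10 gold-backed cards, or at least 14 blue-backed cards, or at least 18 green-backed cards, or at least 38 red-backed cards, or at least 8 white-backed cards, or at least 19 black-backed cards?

102

The worst case stops just short of every target: 9 gold-backed, 13 blue-backed, 17 green-backed, 37 red-backed, 7 white-backed, 18 black-backed — 9 + 13 + 17 + 37 + 7 + 18 = 101 cards.
One more card must push some back color to its target, so 101 + 1 = 102.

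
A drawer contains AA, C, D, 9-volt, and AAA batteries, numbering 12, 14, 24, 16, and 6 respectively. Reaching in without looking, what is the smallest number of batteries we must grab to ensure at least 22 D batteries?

To avoid D batteries as long as possible, exhaust the other 4 types first.
The worst case draws every non-D battery first: 12 + 14 + 16 + 6 = 48.
The next 22 draws are then forced to be D, giving 48 + 22 = 70.

70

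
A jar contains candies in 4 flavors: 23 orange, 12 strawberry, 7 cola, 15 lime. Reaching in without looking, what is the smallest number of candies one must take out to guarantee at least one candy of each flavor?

51

The hardest flavor to obtain is cola: we could draw every other candy first — 57 − 7 = 50 candies — without a single cola one.
The next draw must be cola, so 50 + 1 = 51.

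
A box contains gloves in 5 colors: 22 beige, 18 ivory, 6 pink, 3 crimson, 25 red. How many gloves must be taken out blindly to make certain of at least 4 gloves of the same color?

Treat the 5 colors as pigeonholes.
The worst case takes 3 gloves of each color without reaching 4 of any: 5 × 3 = 15.
The next glove must bring some color to 4, so 15 + 1 = 16.

16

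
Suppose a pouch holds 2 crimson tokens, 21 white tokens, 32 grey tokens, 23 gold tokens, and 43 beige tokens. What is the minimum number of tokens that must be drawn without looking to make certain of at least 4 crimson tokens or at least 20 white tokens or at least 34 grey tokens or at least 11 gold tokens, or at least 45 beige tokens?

107

Each of the 5 colors has its own threshold; avoid all of them simultaneously.
The worst case stops just short of every target: all 2 crimson, 19 white, all 32 grey, 10 gold, all 43 beige — 2 + 19 + 32 + 10 + 43 = 106 tokens.
One more token must push some color to its target, so 106 + 1 = 107.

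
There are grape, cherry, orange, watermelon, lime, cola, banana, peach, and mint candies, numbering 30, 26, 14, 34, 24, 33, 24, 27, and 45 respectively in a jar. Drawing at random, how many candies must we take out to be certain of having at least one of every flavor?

The hardest flavor to obtain is orange: we could draw every other candy first — 257 − 14 = 243 candies — without a single orange one.
The next draw must be orange, so 243 + 1 = 244.

244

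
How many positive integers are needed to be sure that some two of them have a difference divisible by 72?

Two integers differ by a multiple of 72 exactly when they share a remainder mod 72.
There are 72 residue classes mod 72, so 72 integers can all lie in distinct classes.
One more integer must repeat a residue, giving a difference divisible by 72. So n = 72 + 1 = 73.

73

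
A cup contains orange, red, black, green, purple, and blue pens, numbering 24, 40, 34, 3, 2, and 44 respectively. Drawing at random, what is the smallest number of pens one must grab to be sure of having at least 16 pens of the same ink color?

In the worst case we take at most 15 of each ink color, but all 3 green and all 2 purple (fewer than 15), giving 15 + 15 + 15 + 3 + 2 + 15 = 65.
One more pen then forces some ink color to 16, so 65 + 1 = 66.

66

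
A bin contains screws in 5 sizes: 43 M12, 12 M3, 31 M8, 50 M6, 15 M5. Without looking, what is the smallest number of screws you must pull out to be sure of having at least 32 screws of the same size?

121

Treat the 5 sizes as pigeonholes.
In the worst case we take at most 31 of each size, but all 12 M3 and all 15 M5 (fewer than 31), giving 31 + 12 + 31 + 31 + 15 = 120.
One more screw then forces some size to 32, so 120 + 1 = 121.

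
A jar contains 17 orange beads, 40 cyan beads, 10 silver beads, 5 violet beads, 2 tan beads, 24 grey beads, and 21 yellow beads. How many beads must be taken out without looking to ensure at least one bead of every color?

118

The hardest color to obtain is tan: we could draw every other bead first — 119 − 2 = 117 beads — without a single tan one.
The next draw must be tan, so 117 + 1 = 118.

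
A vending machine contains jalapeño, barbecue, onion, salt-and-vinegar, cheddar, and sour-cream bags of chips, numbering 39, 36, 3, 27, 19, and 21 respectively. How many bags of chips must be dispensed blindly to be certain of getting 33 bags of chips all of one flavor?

Treat the 6 flavors as pigeonholes.
In the worst case we take at most 32 of each flavor, but all 3 onion, all 27 salt-and-vinegar, all 19 cheddar, and all 21 sour-cream (fewer than 32), giving 32 + 32 + 3 + 27 + 19 + 21 = 134.
One more bag of chips then forces some flavor to 33, so 134 + 1 = 135.

135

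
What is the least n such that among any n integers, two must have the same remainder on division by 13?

Two integers differ by a multiple of 13 exactly when they share a remainder mod 13.
There are 13 residue classes mod 13, so 13 integers can all lie in distinct classes.
One more integer must repeat a residue, giving a difference divisible by 13. So n = 13 + 1 = 14.

14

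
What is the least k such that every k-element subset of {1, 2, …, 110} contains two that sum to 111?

Partition {1, …, 110} into 55 pairs: {1,110}, {2,109}, …, {55,56}.
Choosing 55 integers — say the integers 1 through 55 — takes one from each pair and avoids the property.
Choosing 56 forces two into the same pair by pigeonhole, and those sum to 111. So 56.

56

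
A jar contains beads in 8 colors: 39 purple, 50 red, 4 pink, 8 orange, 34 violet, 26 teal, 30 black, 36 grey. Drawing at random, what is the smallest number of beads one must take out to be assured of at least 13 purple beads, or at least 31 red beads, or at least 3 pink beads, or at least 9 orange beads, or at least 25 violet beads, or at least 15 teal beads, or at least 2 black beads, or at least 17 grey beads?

108

Each of the 8 colors has its own threshold; avoid all of them simultaneously.
The worst case stops just short of every target: 12 purple, 30 red, 2 pink, 8 orange, 24 violet, 14 teal, 1 black, 16 grey — 12 + 30 + 2 + 8 + 24 + 14 + 1 + 16 = 107 beads.
One more bead must push some color to its target, so 107 + 1 = 108.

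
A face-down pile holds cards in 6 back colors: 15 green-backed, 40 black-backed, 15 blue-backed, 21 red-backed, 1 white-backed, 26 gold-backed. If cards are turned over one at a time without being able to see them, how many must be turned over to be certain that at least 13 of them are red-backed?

To avoid red-backed cards as long as possible, exhaust the other 5 back colors first.
The worst case draws every non-red-backed card first: 15 + 40 + 15 + 1 + 26 = 97.
The next 13 draws are then forced to be red-backed, giving 97 + 13 = 110.

110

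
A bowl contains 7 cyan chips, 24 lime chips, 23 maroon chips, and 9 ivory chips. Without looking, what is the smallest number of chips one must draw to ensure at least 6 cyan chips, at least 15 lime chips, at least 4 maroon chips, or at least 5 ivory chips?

27

Each of the 4 colors has its own threshold; avoid all of them simultaneously.
The worst case stops just short of every target: 5 cyan, 14 lime, 3 maroon, 4 ivory — 5 + 14 + 3 + 4 = 26 chips.
One more chip must push some color to its target, so 26 + 1 = 27.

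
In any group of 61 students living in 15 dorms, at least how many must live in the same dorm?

5

If each of the 15 dorms held at most 4, the total would be at most 15 × 4 = 60 < 61, a contradiction.
So at least one holds ⌈61/15⌉ = 5.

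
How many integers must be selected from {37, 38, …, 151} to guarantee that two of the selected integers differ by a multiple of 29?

Group the integers by remainder mod 29; there are 29 residue classes, each nonempty in this range.
Choosing one from each class (29 integers) avoids any shared remainder.
One more choice must repeat a class, so two differ by a multiple of 29. Hence 29 + 1 = 30.

30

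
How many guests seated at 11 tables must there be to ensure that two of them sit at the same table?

12

There are 11 tables acting as pigeonholes.
With 11 guests we could place one in each, avoiding any repeat.
One more forces some class to hold 2, so 11 + 1 = 12.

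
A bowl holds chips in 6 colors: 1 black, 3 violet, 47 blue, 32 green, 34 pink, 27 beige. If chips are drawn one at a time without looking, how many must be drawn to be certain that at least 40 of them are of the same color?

137

Treat the 6 colors as pigeonholes.
In the worst case we take at most 39 of each color, but all 1 black, all 3 violet, all 32 green, all 34 pink, and all 27 beige (fewer than 39), giving 1 + 3 + 39 + 32 + 34 + 27 = 136.
One more chip then forces some color to 40, so 136 + 1 = 137.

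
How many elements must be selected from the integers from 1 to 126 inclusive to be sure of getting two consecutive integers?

64

Partition {1, …, 126} into 63 pairs: {1,2}, {3,4}, …, {125,126}.
Choosing 63 integers — say the 63 even numbers 2, 4, …, 126 — takes one from each pair and avoids the property.
Choosing 64 forces two into the same pair by pigeonhole, and those are consecutive. So 64.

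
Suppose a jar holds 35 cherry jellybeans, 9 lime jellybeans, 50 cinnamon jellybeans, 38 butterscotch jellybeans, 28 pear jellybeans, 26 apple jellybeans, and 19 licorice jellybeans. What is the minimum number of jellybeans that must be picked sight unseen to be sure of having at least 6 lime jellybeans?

202

The worst case draws every non-lime jellybean first: 35 + 50 + 38 + 28 + 26 + 19 = 196.
The next 6 draws are then forced to be lime, giving 196 + 6 = 202.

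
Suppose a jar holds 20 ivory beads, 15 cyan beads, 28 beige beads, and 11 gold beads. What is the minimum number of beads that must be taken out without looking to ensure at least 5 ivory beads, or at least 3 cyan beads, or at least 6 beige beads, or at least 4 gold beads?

Each of the 4 colors has its own threshold; avoid all of them simultaneously.
The worst case stops just short of every target: 4 ivory, 2 cyan, 5 beige, 3 gold — 4 + 2 + 5 + 3 = 14 beads.
One more bead must push some color to its target, so 14 + 1 = 15.

15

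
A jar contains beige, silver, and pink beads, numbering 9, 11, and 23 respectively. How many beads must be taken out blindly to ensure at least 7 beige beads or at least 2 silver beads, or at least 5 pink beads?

The worst case stops just short of every target: 6 beige, 1 silver, 4 pink — 6 + 1 + 4 = 11 beads.
One more bead must push some color to its target, so 11 + 1 = 12.

12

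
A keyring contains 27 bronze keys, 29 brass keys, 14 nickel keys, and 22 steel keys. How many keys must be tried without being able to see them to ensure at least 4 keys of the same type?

The worst case takes 3 keys of each type without reaching 4 of any: 4 × 3 = 12.
The next key must bring some type to 4, so 12 + 1 = 13.

13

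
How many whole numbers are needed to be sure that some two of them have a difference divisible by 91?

Two integers differ by a multiple of 91 exactly when they share a remainder mod 91.
There are 91 residue classes mod 91, so 91 integers can all lie in distinct classes.
One more integer must repeat a residue, giving a difference divisible by 91. So n = 91 + 1 = 92.

92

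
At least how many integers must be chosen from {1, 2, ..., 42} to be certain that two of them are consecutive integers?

Partition {1, …, 42} into 21 pairs: {1,2}, {3,4}, …, {41,42}.
Choosing 21 integers — say the 21 even numbers 2, 4, …, 42 — takes one from each pair and avoids the property.
Choosing 22 forces two into the same pair by pigeonhole, and those are consecutive. So 22.

22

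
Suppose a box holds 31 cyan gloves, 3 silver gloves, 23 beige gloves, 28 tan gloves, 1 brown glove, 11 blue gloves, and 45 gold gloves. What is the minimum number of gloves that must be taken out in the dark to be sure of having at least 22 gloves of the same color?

100

In the worst case we take at most 21 of each color, but all 3 silver, all 1 brown, and all 11 blue (fewer than 21), giving 21 + 3 + 21 + 21 + 1 + 11 + 21 = 99.
One more glove then forces some color to 22, so 99 + 1 = 100.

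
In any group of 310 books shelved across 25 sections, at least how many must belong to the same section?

13

The 310 books fall into 25 sections.
If each of the 25 sections held at most 12, the total would be at most 25 × 12 = 300 < 310, a contradiction.
So at least one holds ⌈310/25⌉ = 13.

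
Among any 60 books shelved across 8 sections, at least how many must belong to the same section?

The 60 books fall into 8 sections.
If each of the 8 sections held at most 7, the total would be at most 8 × 7 = 56 < 60, a contradiction.
So at least one holds ⌈60/8⌉ = 8.

8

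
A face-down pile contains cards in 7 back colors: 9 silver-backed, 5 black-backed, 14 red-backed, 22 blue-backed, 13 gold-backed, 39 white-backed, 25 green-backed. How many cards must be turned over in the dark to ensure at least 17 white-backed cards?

The worst case draws every non-white-backed card first: 9 + 5 + 14 + 22 + 13 + 25 = 88.
The next 17 draws are then forced to be white-backed, giving 88 + 17 = 105.

105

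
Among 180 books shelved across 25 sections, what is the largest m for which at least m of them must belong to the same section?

8

If each of the 25 sections held at most 7, the total would be at most 25 × 7 = 175 < 180, a contradiction.
So at least one holds ⌈180/25⌉ = 8.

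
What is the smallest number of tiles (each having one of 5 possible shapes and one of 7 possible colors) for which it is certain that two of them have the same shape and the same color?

There are 5 × 7 = 35 (shape, color) combinations acting as pigeonholes.
With 35 tiles we could place one in each, avoiding any repeat.
One more forces some (shape, color) pair to hold 2, so 35 + 1 = 36.

36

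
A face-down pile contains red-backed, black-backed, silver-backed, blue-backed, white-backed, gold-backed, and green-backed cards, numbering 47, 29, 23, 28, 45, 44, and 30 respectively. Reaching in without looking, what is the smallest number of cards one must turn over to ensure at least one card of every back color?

The hardest back color to obtain is silver-backed: we could draw every other card first — 246 − 23 = 223 cards — without a single silver-backed one.
The next draw must be silver-backed, so 223 + 1 = 224.

224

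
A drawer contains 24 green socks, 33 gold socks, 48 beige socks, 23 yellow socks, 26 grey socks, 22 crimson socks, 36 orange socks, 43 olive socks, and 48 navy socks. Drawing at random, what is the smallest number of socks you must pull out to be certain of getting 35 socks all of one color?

265

Treat the 9 colors as pigeonholes.
In the worst case we take at most 34 of each color, but all 24 green, all 33 gold, all 23 yellow, all 26 grey, and all 22 crimson (fewer than 34), giving 24 + 33 + 34 + 23 + 26 + 22 + 34 + 34 + 34 = 264.
One more sock then forces some color to 35, so 264 + 1 = 265.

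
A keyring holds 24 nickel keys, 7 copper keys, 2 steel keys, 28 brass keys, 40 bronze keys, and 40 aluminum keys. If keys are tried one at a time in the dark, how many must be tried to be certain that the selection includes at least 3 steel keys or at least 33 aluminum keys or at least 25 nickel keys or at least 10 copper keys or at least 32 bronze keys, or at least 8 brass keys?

Each of the 6 types has its own threshold; avoid all of them simultaneously.
The worst case stops just short of every target: 24 nickel, all 7 copper, 2 steel, 7 brass, 31 bronze, 32 aluminum — 24 + 7 + 2 + 7 + 31 + 32 = 103 keys.
One more key must push some type to its target, so 103 + 1 = 104.

104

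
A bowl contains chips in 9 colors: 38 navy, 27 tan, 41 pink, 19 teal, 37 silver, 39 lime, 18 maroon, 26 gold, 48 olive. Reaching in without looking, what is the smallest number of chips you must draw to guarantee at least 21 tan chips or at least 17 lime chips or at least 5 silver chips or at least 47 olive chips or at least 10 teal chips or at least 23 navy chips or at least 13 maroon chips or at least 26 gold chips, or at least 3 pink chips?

157

Each of the 9 colors has its own threshold; avoid all of them simultaneously.
The worst case stops just short of every target: 22 navy, 20 tan, 2 pink, 9 teal, 4 silver, 16 lime, 12 maroon, 25 gold, 46 olive — 22 + 20 + 2 + 9 + 4 + 16 + 12 + 25 + 46 = 156 chips.
One more chip must push some color to its target, so 156 + 1 = 157.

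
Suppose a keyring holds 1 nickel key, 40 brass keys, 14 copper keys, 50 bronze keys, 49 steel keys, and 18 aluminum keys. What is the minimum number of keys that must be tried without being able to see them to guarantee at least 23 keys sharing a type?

100

In the worst case we take at most 22 of each type, but all 1 nickel, all 14 copper, and all 18 aluminum (fewer than 22), giving 1 + 22 + 14 + 22 + 22 + 18 = 99.
One more key then forces some type to 23, so 99 + 1 = 100.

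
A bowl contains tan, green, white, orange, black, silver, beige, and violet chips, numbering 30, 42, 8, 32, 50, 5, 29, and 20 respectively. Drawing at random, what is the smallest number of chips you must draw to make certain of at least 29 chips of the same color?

174

In the worst case we take at most 28 of each color, but all 8 white, all 5 silver, and all 20 violet (fewer than 28), giving 28 + 28 + 8 + 28 + 28 + 5 + 28 + 20 = 173.
One more chip then forces some color to 29, so 173 + 1 = 174.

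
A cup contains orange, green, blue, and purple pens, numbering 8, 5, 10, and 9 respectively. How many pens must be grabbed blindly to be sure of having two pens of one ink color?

The worst case takes 1 pen of each ink color without reaching 2 of any: 4 × 1 = 4.
The next pen must bring some ink color to 2, so 4 + 1 = 5.

5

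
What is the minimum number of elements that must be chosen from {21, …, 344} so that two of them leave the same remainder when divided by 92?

Group the integers by remainder mod 92; there are 92 residue classes, each nonempty in this range.
Choosing one from each class (92 integers) avoids any shared remainder.
One more choice must repeat a class, so two differ by a multiple of 92. Hence 92 + 1 = 93.

93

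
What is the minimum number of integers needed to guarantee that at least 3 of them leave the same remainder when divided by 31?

63

There are 31 residue classes modulo 31 acting as pigeonholes.
With 31 × 2 = 62 integers we could place exactly 2 in each, with no class reaching 3.
One more forces some class to hold 3, so 62 + 1 = 63.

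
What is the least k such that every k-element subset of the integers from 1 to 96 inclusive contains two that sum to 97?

Partition {1, …, 96} into 48 pairs: {1,96}, {2,95}, …, {48,49}.
Choosing 48 integers — say the integers 1 through 48 — takes one from each pair and avoids the property.
Choosing 49 forces two into the same pair by pigeonhole, and those sum to 97. So 49.

49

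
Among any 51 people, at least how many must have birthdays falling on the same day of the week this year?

There are 7 days of the week, which serve as the pigeonholes.
If each of the 7 days of the week held at most 7, the total would be at most 7 × 7 = 49 < 51, a contradiction.
So at least one holds ⌈51/7⌉ = 8.

8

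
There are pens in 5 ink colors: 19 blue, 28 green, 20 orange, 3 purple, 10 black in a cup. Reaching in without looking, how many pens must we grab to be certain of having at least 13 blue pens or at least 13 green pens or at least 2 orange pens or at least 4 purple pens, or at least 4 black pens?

Each of the 5 ink colors has its own threshold; avoid all of them simultaneously.
The worst case stops just short of every target: 12 blue, 12 green, 1 orange, 3 purple, 3 black — 12 + 12 + 1 + 3 + 3 = 31 pens.
One more pen must push some ink color to its target, so 31 + 1 = 32.

32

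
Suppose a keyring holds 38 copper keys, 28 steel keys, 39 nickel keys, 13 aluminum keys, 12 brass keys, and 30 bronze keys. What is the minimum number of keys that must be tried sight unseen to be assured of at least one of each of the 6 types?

149

The hardest type to obtain is brass: we could draw every other key first — 160 − 12 = 148 keys — without a single brass one.
The next draw must be brass, so 148 + 1 = 149.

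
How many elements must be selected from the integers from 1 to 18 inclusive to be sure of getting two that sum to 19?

10

Partition {1, …, 18} into 9 pairs: {1,18}, {2,17}, …, {9,10}.
Choosing 9 integers — say the integers 1 through 9 — takes one from each pair and avoids the property.
Choosing 10 forces two into the same pair by pigeonhole, and those sum to 19. So 10.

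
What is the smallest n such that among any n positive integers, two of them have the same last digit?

11

There are 10 possible last digits acting as pigeonholes.
With 10 positive integers we could place one in each, avoiding any repeat.
One more forces some class to hold 2, so 10 + 1 = 11.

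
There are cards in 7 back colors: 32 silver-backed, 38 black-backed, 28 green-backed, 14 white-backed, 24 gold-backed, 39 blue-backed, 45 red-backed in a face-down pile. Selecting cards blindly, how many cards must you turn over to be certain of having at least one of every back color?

207

The hardest back color to obtain is white-backed: we could draw every other card first — 220 − 14 = 206 cards — without a single white-backed one.
The next draw must be white-backed, so 206 + 1 = 207.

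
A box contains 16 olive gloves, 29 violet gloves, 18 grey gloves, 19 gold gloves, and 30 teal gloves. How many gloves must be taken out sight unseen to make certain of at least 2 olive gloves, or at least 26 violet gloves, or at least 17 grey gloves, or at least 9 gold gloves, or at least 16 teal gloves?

66

Each of the 5 colors has its own threshold; avoid all of them simultaneously.
The worst case stops just short of every target: 1 olive, 25 violet, 16 grey, 8 gold, 15 teal — 1 + 25 + 16 + 8 + 15 = 65 gloves.
One more glove must push some color to its target, so 65 + 1 = 66.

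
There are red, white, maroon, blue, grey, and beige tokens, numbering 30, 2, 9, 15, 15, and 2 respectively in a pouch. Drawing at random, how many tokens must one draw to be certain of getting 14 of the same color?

53

Treat the 6 colors as pigeonholes.
In the worst case we take at most 13 of each color, but all 2 white, all 9 maroon, and all 2 beige (fewer than 13), giving 13 + 2 + 9 + 13 + 13 + 2 = 52.
One more token then forces some color to 14, so 52 + 1 = 53.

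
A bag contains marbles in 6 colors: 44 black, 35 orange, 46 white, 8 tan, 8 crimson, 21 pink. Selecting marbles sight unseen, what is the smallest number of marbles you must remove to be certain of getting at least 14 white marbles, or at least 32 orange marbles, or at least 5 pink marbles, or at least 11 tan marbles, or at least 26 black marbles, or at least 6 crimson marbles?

The worst case stops just short of every target: 25 black, 31 orange, 13 white, all 8 tan, 5 crimson, 4 pink — 25 + 31 + 13 + 8 + 5 + 4 = 86 marbles.
One more marble must push some color to its target, so 86 + 1 = 87.

87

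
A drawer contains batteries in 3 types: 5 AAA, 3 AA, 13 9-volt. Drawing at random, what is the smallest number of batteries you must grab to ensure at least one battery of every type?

19

The hardest type to obtain is AA: we could draw every other battery first — 21 − 3 = 18 batteries — without a single AA one.
The next draw must be AA, so 18 + 1 = 19.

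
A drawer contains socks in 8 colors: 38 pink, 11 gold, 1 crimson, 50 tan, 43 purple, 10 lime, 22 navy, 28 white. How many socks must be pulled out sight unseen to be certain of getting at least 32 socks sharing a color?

In the worst case we take at most 31 of each color, but all 11 gold, all 1 crimson, all 10 lime, all 22 navy, and all 28 white (fewer than 31), giving 31 + 11 + 1 + 31 + 31 + 10 + 22 + 28 = 165.
One more sock then forces some color to 32, so 165 + 1 = 166.

166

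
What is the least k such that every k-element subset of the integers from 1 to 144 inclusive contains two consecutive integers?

73

Partition {1, …, 144} into 72 pairs: {1,2}, {3,4}, …, {143,144}.
Choosing 72 integers — say the 72 even numbers 2, 4, …, 144 — takes one from each pair and avoids the property.
Choosing 73 forces two into the same pair by pigeonhole, and those are consecutive. So 73.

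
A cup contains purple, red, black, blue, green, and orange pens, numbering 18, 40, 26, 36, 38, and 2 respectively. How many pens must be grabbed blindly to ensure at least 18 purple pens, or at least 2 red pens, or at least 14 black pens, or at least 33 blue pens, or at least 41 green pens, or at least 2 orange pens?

103

Each of the 6 ink colors has its own threshold; avoid all of them simultaneously.
The worst case stops just short of every target: 17 purple, 1 red, 13 black, 32 blue, all 38 green, 1 orange — 17 + 1 + 13 + 32 + 38 + 1 = 102 pens.
One more pen must push some ink color to its target, so 102 + 1 = 103.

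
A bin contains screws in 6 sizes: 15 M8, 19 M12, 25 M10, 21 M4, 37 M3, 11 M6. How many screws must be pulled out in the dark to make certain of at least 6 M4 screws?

113

The worst case draws every non-M4 screw first: 15 + 19 + 25 + 37 + 11 = 107.
The next 6 draws are then forced to be M4, giving 107 + 6 = 113.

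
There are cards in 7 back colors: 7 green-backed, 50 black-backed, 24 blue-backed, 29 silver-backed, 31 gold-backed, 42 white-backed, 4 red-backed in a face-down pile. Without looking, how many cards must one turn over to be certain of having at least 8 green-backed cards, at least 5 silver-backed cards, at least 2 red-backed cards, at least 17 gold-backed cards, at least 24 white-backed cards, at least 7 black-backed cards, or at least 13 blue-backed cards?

The worst case stops just short of every target: 7 green-backed, 6 black-backed, 12 blue-backed, 4 silver-backed, 16 gold-backed, 23 white-backed, 1 red-backed — 7 + 6 + 12 + 4 + 16 + 23 + 1 = 69 cards.
One more card must push some back color to its target, so 69 + 1 = 70.

70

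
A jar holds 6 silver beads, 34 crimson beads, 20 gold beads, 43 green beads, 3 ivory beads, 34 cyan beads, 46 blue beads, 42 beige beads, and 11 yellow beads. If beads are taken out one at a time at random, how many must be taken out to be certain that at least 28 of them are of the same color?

In the worst case we take at most 27 of each color, but all 6 silver, all 20 gold, all 3 ivory, and all 11 yellow (fewer than 27), giving 6 + 27 + 20 + 27 + 3 + 27 + 27 + 27 + 11 = 175.
One more bead then forces some color to 28, so 175 + 1 = 176.

176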